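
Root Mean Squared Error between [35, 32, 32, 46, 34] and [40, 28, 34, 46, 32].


MSE = 49/5 = 9.8
RMSE = √(49/5) = 3.1305

3.1305


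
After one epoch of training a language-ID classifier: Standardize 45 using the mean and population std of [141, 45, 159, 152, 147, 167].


μ = 135.1667, σ = 41.168
z = (45 - 135.1667)/41.168 = -2.1902

-2.1902


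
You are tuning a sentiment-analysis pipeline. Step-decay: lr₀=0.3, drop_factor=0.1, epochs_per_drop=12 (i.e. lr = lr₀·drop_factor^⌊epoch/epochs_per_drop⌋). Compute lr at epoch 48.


n_drops = ⌊48/12⌋ = 4
lr = 0.3·0.1^4 = 0.3·0.0001 = 0.00003

0.00003


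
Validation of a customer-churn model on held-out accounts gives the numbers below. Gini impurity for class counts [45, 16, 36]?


Probabilities: [45/97, 16/97, 36/97] ≈ [0.4639, 0.1649, 0.3711]
Σpᵢ² = (2025 + 256 + 1296)/97² = 3577/9409
Gini = 1 - Σpᵢ² = 1 - 3577/9409 = 0.6198

0.6198


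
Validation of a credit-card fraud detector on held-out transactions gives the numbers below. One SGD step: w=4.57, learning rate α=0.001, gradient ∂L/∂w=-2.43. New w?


w_new = w - α·∇
= 4.57 - 0.001·-2.43
= 4.57 + 0.00243
= 4.57243

4.57243


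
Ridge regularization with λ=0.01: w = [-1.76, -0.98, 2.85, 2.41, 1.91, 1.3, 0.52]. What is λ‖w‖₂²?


‖w‖₂² = (-1.76)² + (-0.98)² + (2.85)² + (2.41)² + (1.91)² + (1.3)² + (0.52)²
     = 3.0976 + 0.9604 + 8.1225 + 5.8081 + 3.6481 + 1.69 + 0.2704
     = 23.5971
λ·‖w‖₂² = 0.01·23.5971 = 0.235971

0.235971


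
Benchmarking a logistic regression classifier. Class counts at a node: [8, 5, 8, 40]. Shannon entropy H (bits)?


Probabilities: [8/61, 5/61, 8/61, 40/61] ≈ [0.1311, 0.082, 0.1311, 0.6557]
H = -((8/61)·log₂(8/61) + (5/61)·log₂(5/61) + (8/61)·log₂(8/61) + (40/61)·log₂(40/61))
  = 1.4637 bits

1.4637 bits


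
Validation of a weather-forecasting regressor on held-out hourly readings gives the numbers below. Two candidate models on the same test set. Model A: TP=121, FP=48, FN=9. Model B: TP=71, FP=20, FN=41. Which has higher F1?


Model A: P=121/169=0.716, R=121/130=0.9308, F1=2PR/(P+R)=2TP/(2TP+FP+FN)=242/299=0.8094
Model B: P=71/91=0.7802, R=71/112=0.6339, F1=2PR/(P+R)=2TP/(2TP+FP+FN)=142/203=0.6995
0.8094 > 0.6995 → Model A

Model A


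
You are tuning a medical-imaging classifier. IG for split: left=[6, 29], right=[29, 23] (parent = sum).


Parent = [35, 52], H_parent = 0.9723
H_left = 0.661 (n=35), H_right = 0.9904 (n=52)
H_children = (35/87)·0.661 + (52/87)·0.9904 = 0.8579
IG = 0.9723 - 0.8579 = 0.1144

0.1144


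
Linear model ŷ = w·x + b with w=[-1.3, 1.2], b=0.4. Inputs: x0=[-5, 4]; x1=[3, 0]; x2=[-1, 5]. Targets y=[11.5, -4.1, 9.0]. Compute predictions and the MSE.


ŷ0 = (-1.3)·(-5) + (1.2)·(4) + 0.4 = 11.7
ŷ1 = (-1.3)·(3) + (1.2)·(0) + 0.4 = -3.5
ŷ2 = (-1.3)·(-1) + (1.2)·(5) + 0.4 = 7.7
errors² = [0.04, 0.36, 1.69]
MSE = 2.0900/3 = 0.6967

0.6967


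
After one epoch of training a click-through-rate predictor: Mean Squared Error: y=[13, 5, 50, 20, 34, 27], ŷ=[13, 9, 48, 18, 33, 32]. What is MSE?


Squared errors: (13-13)²=0, (5-9)²=16, (50-48)²=4, (20-18)²=4, (34-33)²=1, (27-32)²=25
Sum = 50
MSE = 50/6 = 25/3

25/3


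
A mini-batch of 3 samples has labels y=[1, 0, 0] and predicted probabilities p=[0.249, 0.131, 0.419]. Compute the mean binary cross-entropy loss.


L[0] = -ln(0.249) = 1.3903
L[1] = -ln(1-0.131) = -ln(0.869) = 0.1404
L[2] = -ln(1-0.419) = -ln(0.581) = 0.543
mean = (1.3903 + 0.1404 + 0.543)/3 = 0.6912

0.6912


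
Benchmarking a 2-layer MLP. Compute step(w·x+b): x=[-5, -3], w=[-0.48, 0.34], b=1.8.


z = (-5)·(-0.48) + (-3)·(0.34) + 1.8
  = 3.18
step(z) = 1 (z≥0)

1


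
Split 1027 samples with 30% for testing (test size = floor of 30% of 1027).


Test = ⌊1027·30/100⌋ = 308
Train = 1027 - 308 = 719

Train: 719, Test: 308


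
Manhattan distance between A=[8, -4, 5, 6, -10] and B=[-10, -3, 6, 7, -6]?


d = |8+ 10| + |-4+ 3| + |5-6| + |6-7| + |-10+ 6|
  = 18 + 1 + 1 + 1 + 4
  = 25

25


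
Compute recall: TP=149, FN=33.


Recall = TP/(TP+FN)
= 149/(149+33)
= 149/182 = 81.87%

81.87%


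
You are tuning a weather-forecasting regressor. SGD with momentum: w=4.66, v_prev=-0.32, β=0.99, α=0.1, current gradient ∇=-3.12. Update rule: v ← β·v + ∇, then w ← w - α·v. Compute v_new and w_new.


v_new = 0.99·-0.32 - 3.12 = -0.3168 - 3.12 = -3.4368
w_new = 4.66 - 0.1·-3.4368 = 4.66 + 0.34368 = 5.00368

v_new=-3.4368, w_new=5.00368


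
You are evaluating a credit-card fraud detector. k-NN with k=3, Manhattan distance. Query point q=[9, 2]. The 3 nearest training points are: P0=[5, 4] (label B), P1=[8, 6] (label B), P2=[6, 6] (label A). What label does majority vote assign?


d(q,P0) = 6  (label B)
d(q,P1) = 5  (label B)
d(q,P2) = 7  (label A)
Votes: A=1, B=2
Majority → B

B


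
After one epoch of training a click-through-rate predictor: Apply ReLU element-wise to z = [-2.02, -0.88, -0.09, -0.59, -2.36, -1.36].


ReLU(-2.02) = max(0, -2.02) = 0.0
ReLU(-0.88) = max(0, -0.88) = 0.0
ReLU(-0.09) = max(0, -0.09) = 0.0
ReLU(-0.59) = max(0, -0.59) = 0.0
ReLU(-2.36) = max(0, -2.36) = 0.0
ReLU(-1.36) = max(0, -1.36) = 0.0
result = [0.0, 0.0, 0.0, 0.0, 0.0, 0.0]

[0.0, 0.0, 0.0, 0.0, 0.0, 0.0]


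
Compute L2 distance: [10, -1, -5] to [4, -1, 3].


d = √((10-4)² + (-1+ 1)² + (-5-3)²)
  = √(36 + 0 + 64)
  = √100 = 10.0

10.0


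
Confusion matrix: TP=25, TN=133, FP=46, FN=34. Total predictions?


Total = TP + TN + FP + FN
= 25 + 133 + 46 + 34
= 238
(Predicted positive: 71, predicted negative: 167)

238


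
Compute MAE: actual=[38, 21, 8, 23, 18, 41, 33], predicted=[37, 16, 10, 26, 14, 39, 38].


Absolute errors: |38-37|=1, |21-16|=5, |8-10|=2, |23-26|=3, |18-14|=4, |41-39|=2, |33-38|=5
Sum = 22
MAE = 22/7 = 22/7

22/7


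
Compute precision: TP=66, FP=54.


Precision = TP/(TP+FP)
= 66/(66+54)
= 66/120 = 55.0%

55.0%


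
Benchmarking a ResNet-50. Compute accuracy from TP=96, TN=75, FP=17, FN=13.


Accuracy = (TP+TN)/(TP+TN+FP+FN)
= (96+75)/(201)
= 171/201 = 85.07%

85.07%


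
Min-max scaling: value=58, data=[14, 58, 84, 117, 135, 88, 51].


min=14, max=135
(58-14)/(135-14) = 44/121 = 0.3636

0.3636


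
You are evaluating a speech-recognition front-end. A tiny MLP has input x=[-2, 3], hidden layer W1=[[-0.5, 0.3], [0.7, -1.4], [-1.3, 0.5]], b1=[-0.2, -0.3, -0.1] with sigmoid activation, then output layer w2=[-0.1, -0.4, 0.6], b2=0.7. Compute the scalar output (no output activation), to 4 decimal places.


z1[0] = (-0.5)·(-2) + (0.3)·(3) - 0.2 = 1.7
z1[1] = (0.7)·(-2) + (-1.4)·(3) - 0.3 = -5.9
z1[2] = (-1.3)·(-2) + (0.5)·(3) - 0.1 = 4.0
h = sigmoid(z1) = [0.8455, 0.0027, 0.982]
output = (-0.1)·(0.8455) + (-0.4)·(0.0027) + (0.6)·(0.982) + 0.7 = 1.2036

1.2036


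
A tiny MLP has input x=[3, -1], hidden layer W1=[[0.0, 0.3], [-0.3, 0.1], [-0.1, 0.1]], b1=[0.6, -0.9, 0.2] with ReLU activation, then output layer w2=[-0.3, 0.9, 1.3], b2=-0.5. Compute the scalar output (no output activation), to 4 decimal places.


z1[0] = (0.0)·(3) + (0.3)·(-1) + 0.6 = 0.3
z1[1] = (-0.3)·(3) + (0.1)·(-1) - 0.9 = -1.9
z1[2] = (-0.1)·(3) + (0.1)·(-1) + 0.2 = -0.2
h = ReLU(z1) = [0.3, 0.0, 0.0]
output = (-0.3)·(0.3) + (0.9)·(0.0) + (1.3)·(0.0) - 0.5 = -0.59

-0.59


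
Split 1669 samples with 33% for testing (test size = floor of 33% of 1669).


Test = ⌊1669·33/100⌋ = 550
Train = 1669 - 550 = 1119

Train: 1119, Test: 550


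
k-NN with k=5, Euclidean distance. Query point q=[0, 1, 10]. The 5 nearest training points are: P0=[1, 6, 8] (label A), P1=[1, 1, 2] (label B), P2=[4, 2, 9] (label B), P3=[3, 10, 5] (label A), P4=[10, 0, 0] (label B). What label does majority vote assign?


d(q,P0) = 5.4772  (label A)
d(q,P1) = 8.0623  (label B)
d(q,P2) = 4.2426  (label B)
d(q,P3) = 10.7238  (label A)
d(q,P4) = 14.1774  (label B)
Votes: A=2, B=3
Majority → B

B


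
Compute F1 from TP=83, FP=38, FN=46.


Precision = 83/121 = 0.686
Recall = 83/129 = 0.6434
F1 = 2·P·R/(P+R) = 2·TP/(2·TP+FP+FN) = 166/(166+38+46) = 166/250 = 0.664

0.664


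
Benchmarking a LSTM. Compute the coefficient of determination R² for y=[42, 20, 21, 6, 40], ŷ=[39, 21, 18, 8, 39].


ȳ = 25.8
SS_res = Σ(y-ŷ)² = 24
SS_tot = Σ(y-ȳ)² = 912.8
R² = 1 - SS_res/SS_tot = 1 - 0.0263 = 0.9737

0.9737


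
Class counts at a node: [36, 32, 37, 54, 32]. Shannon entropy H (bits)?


Probabilities: [36/191, 32/191, 37/191, 54/191, 32/191] ≈ [0.1885, 0.1675, 0.1937, 0.2827, 0.1675]
H = -((36/191)·log₂(36/191) + (32/191)·log₂(32/191) + (37/191)·log₂(37/191) + (54/191)·log₂(54/191) + (32/191)·log₂(32/191))
  = 2.2914 bits

2.2914 bits


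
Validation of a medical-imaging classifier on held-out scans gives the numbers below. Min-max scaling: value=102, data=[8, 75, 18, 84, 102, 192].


min=8, max=192
(102-8)/(192-8) = 94/184 = 0.5109

0.5109


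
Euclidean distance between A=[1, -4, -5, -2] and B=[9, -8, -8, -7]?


d = √((1-9)² + (-4+ 8)² + (-5+ 8)² + (-2+ 7)²)
  = √(64 + 16 + 9 + 25)
  = √114 = 10.6771

10.6771


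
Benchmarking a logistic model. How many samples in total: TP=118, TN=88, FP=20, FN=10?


Total = TP + TN + FP + FN
= 118 + 88 + 20 + 10
= 236
(Predicted positive: 138, predicted negative: 98)

236


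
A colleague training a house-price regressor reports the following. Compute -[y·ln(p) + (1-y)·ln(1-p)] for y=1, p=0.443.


BCE = -[y·ln(p) + (1-y)·ln(1-p)]
= -1·ln(0.443) - 0
= -ln(0.443) = 0.8142

0.8142


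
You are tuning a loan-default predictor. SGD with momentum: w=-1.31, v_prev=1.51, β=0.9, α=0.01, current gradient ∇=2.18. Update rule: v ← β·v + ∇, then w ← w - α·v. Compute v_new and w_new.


v_new = 0.9·1.51 + 2.18 = 1.359 + 2.18 = 3.539
w_new = -1.31 - 0.01·3.539 = -1.31 - 0.03539 = -1.34539

v_new=3.539, w_new=-1.34539


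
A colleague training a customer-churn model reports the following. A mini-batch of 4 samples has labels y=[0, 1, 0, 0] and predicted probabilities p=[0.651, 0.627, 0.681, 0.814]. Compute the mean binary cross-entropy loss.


L[0] = -ln(1-0.651) = -ln(0.349) = 1.0527
L[1] = -ln(0.627) = 0.4668
L[2] = -ln(1-0.681) = -ln(0.319) = 1.1426
L[3] = -ln(1-0.814) = -ln(0.186) = 1.682
mean = (1.0527 + 0.4668 + 1.1426 + 1.682)/4 = 1.086

1.086


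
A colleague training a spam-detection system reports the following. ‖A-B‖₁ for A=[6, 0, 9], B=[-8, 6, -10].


d = |6+ 8| + |0-6| + |9+ 10|
  = 14 + 6 + 19
  = 39

39


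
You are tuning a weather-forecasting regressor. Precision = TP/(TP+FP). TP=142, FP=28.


Precision = TP/(TP+FP)
= 142/(142+28)
= 142/170 = 83.53%

83.53%


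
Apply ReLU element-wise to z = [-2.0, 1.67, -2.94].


ReLU(-2.0) = max(0, -2.0) = 0.0
ReLU(1.67) = max(0, 1.67) = 1.67
ReLU(-2.94) = max(0, -2.94) = 0.0
result = [0.0, 1.67, 0.0]

[0.0, 1.67, 0.0]


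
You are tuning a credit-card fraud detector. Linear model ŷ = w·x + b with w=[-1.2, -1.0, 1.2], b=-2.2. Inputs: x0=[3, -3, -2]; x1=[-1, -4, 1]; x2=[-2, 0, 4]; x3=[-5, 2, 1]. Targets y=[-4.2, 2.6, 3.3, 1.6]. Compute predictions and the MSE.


ŷ0 = (-1.2)·(3) + (-1.0)·(-3) + (1.2)·(-2) - 2.2 = -5.2
ŷ1 = (-1.2)·(-1) + (-1.0)·(-4) + (1.2)·(1) - 2.2 = 4.2
ŷ2 = (-1.2)·(-2) + (-1.0)·(0) + (1.2)·(4) - 2.2 = 5.0
ŷ3 = (-1.2)·(-5) + (-1.0)·(2) + (1.2)·(1) - 2.2 = 3.0
errors² = [1.0, 2.56, 2.89, 1.96]
MSE = 8.4100/4 = 2.1025

2.1025


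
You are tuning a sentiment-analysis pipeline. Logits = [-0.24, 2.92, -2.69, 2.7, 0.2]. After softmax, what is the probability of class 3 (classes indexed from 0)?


Exponentials: e^-0.24=0.7866, e^2.92=18.5413, e^-2.69=0.0679, e^2.7=14.8797, e^0.2=1.2214
Sum = 35.4969
Softmax = [0.0222, 0.5223, 0.0019, 0.4192, 0.0344]
p[3] = 14.8797/35.4969 = 0.4192

0.4192


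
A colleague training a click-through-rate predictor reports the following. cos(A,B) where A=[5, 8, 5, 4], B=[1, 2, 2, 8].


A·B = 5·1 + 8·2 + 5·2 + 4·8 = 63
‖A‖ = √130 = 11.4018, ‖B‖ = √73 = 8.544
cos = 63/(√130·√73) = 63/√9490 = 0.6467

0.6467


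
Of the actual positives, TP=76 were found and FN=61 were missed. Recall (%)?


Recall = TP/(TP+FN)
= 76/(76+61)
= 76/137 = 55.47%

55.47%


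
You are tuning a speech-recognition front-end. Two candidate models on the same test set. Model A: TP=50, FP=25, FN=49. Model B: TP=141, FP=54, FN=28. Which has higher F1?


Model A: P=50/75=0.6667, R=50/99=0.5051, F1=2PR/(P+R)=2TP/(2TP+FP+FN)=100/174=0.5747
Model B: P=141/195=0.7231, R=141/169=0.8343, F1=2PR/(P+R)=2TP/(2TP+FP+FN)=282/364=0.7747
0.5747 < 0.7747 → Model B

Model B


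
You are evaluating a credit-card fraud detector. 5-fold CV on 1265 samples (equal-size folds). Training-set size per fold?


Fold size = 1265/5 = 253
Training per fold = 1265 - 253 = 1012

1012


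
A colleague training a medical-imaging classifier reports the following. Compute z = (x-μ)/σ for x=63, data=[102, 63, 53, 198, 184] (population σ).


μ = 120, σ = 60.402
z = (63 - 120)/60.402 = -0.9437

-0.9437


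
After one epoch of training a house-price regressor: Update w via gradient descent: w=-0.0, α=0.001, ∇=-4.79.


w_new = w - α·∇
= -0.0 - 0.001·-4.79
= -0.0 + 0.00479
= 0.00479

0.00479


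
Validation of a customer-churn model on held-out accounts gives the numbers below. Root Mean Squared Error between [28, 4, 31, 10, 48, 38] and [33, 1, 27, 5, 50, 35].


MSE = 88/6 = 14.6667
RMSE = √(88/6) = 3.8297

3.8297


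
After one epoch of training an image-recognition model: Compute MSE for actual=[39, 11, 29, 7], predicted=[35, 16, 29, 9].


Squared errors: (39-35)²=16, (11-16)²=25, (29-29)²=0, (7-9)²=4
Sum = 45
MSE = 45/4 = 45/4

45/4


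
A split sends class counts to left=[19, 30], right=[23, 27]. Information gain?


Parent = [42, 57], H_parent = 0.9834
H_left = 0.9633 (n=49), H_right = 0.9954 (n=50)
H_children = (49/99)·0.9633 + (50/99)·0.9954 = 0.9795
IG = 0.9834 - 0.9795 = 0.0039

0.0039


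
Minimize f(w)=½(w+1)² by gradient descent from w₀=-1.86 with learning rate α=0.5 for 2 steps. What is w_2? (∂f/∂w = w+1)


step 1: grad = -1.86+1 = -0.86; w = -1.86 - 0.5·(-0.86) = -1.43
step 2: grad = -1.43+1 = -0.43; w = -1.43 - 0.5·(-0.43) = -1.215

-1.215


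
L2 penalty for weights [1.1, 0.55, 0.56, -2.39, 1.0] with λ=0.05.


‖w‖₂² = (1.1)² + (0.55)² + (0.56)² + (-2.39)² + (1.0)²
     = 1.21 + 0.3025 + 0.3136 + 5.7121 + 1
     = 8.5382
λ·‖w‖₂² = 0.05·8.5382 = 0.42691

0.42691


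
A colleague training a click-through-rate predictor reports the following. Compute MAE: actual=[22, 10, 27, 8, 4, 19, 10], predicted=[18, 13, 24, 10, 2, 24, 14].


Absolute errors: |22-18|=4, |10-13|=3, |27-24|=3, |8-10|=2, |4-2|=2, |19-24|=5, |10-14|=4
Sum = 23
MAE = 23/7 = 23/7

23/7


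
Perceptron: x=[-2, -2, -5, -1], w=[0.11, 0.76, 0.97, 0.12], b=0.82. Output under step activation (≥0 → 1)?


z = (-2)·(0.11) + (-2)·(0.76) + (-5)·(0.97) + (-1)·(0.12) + 0.82
  = -5.89
step(z) = 0 (z<0)

0


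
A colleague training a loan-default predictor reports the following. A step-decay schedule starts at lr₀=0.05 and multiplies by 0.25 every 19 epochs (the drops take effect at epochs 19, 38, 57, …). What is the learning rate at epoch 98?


n_drops = ⌊98/19⌋ = 5
lr = 0.05·0.25^5 = 0.05·0.0009765625 = 0.000048828125

0.000048828125


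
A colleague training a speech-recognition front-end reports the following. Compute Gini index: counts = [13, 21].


Probabilities: [13/34, 21/34] ≈ [0.3824, 0.6176]
Σpᵢ² = (169 + 441)/34² = 610/1156
Gini = 1 - Σpᵢ² = 1 - 610/1156 = 0.4723

0.4723


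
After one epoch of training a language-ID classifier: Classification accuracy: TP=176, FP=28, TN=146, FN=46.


Accuracy = (TP+TN)/(TP+TN+FP+FN)
= (176+146)/(396)
= 322/396 = 81.31%

81.31%


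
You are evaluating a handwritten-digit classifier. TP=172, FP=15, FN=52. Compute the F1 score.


Precision = 172/187 = 0.9198
Recall = 172/224 = 0.7679
F1 = 2·P·R/(P+R) = 2·TP/(2·TP+FP+FN) = 344/(344+15+52) = 344/411 = 0.837

0.837


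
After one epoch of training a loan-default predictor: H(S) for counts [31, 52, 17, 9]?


Probabilities: [31/109, 52/109, 17/109, 9/109] ≈ [0.2844, 0.4771, 0.156, 0.0826]
H = -((31/109)·log₂(31/109) + (52/109)·log₂(52/109) + (17/109)·log₂(17/109) + (9/109)·log₂(9/109))
  = 1.7405 bits

1.7405 bits


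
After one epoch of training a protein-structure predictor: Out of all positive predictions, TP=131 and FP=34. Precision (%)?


Precision = TP/(TP+FP)
= 131/(131+34)
= 131/165 = 79.39%

79.39%


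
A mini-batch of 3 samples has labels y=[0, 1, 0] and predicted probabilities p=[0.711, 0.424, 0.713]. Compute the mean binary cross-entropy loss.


L[0] = -ln(1-0.711) = -ln(0.289) = 1.2413
L[1] = -ln(0.424) = 0.858
L[2] = -ln(1-0.713) = -ln(0.287) = 1.2483
mean = (1.2413 + 0.858 + 1.2483)/3 = 1.1159

1.1159


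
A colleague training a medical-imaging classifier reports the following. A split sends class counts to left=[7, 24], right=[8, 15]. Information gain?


Parent = [15, 39], H_parent = 0.8524
H_left = 0.7706 (n=31), H_right = 0.9321 (n=23)
H_children = (31/54)·0.7706 + (23/54)·0.9321 = 0.8394
IG = 0.8524 - 0.8394 = 0.013

0.013


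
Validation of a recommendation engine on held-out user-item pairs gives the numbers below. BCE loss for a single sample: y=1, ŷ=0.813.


BCE = -[y·ln(p) + (1-y)·ln(1-p)]
= -1·ln(0.813) - 0
= -ln(0.813) = 0.207

0.207


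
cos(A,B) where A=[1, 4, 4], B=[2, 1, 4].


A·B = 1·2 + 4·1 + 4·4 = 22
‖A‖ = √33 = 5.7446, ‖B‖ = √21 = 4.5826
cos = 22/(√33·√21) = 22/√693 = 0.8357

0.8357


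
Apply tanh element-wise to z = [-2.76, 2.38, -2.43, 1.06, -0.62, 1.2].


tanh(-2.76) = -0.992
tanh(2.38) = 0.983
tanh(-2.43) = -0.9846
tanh(1.06) = 0.7857
tanh(-0.62) = -0.5511
tanh(1.2) = 0.8337
result = [-0.992, 0.983, -0.9846, 0.7857, -0.5511, 0.8337]

[-0.992, 0.983, -0.9846, 0.7857, -0.5511, 0.8337]


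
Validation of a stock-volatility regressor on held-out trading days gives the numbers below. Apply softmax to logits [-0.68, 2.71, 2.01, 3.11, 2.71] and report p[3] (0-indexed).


Exponentials: e^-0.68=0.5066, e^2.71=15.0293, e^2.01=7.4633, e^3.11=22.421, e^2.71=15.0293
Sum = 60.4495
Softmax = [0.0084, 0.2486, 0.1235, 0.3709, 0.2486]
p[3] = 22.421/60.4495 = 0.3709

0.3709


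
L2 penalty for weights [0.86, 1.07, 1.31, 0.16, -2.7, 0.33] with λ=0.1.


‖w‖₂² = (0.86)² + (1.07)² + (1.31)² + (0.16)² + (-2.7)² + (0.33)²
     = 0.7396 + 1.1449 + 1.7161 + 0.0256 + 7.29 + 0.1089
     = 11.0251
λ·‖w‖₂² = 0.1·11.0251 = 1.10251

1.10251


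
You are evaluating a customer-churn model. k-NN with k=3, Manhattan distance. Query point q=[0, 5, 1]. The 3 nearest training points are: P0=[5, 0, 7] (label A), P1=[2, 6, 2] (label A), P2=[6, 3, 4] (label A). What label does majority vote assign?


d(q,P0) = 16  (label A)
d(q,P1) = 4  (label A)
d(q,P2) = 11  (label A)
Votes: A=3, B=0
Majority → A

A


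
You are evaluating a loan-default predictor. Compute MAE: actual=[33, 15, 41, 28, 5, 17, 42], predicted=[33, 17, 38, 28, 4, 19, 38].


Absolute errors: |33-33|=0, |15-17|=2, |41-38|=3, |28-28|=0, |5-4|=1, |17-19|=2, |42-38|=4
Sum = 12
MAE = 12/7 = 12/7

12/7


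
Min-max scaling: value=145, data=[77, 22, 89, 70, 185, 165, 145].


min=22, max=185
(145-22)/(185-22) = 123/163 = 0.7546

0.7546


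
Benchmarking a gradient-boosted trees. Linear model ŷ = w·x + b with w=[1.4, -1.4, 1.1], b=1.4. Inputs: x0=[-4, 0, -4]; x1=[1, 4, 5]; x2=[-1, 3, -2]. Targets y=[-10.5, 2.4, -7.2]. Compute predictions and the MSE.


ŷ0 = (1.4)·(-4) + (-1.4)·(0) + (1.1)·(-4) + 1.4 = -8.6
ŷ1 = (1.4)·(1) + (-1.4)·(4) + (1.1)·(5) + 1.4 = 2.7
ŷ2 = (1.4)·(-1) + (-1.4)·(3) + (1.1)·(-2) + 1.4 = -6.4
errors² = [3.61, 0.09, 0.64]
MSE = 4.3400/3 = 1.4467

1.4467


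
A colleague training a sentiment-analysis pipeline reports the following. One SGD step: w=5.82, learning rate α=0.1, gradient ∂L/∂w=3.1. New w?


w_new = w - α·∇
= 5.82 - 0.1·3.1
= 5.82 - 0.31
= 5.51

5.51


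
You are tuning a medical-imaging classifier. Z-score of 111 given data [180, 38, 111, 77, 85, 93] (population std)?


μ = 97.3333, σ = 43.0607
z = (111 - 97.3333)/43.0607 = 0.3174

0.3174


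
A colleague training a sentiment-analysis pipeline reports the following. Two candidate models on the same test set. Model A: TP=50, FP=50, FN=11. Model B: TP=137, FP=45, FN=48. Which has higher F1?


Model A: P=50/100=0.5, R=50/61=0.8197, F1=2PR/(P+R)=2TP/(2TP+FP+FN)=100/161=0.6211
Model B: P=137/182=0.7527, R=137/185=0.7405, F1=2PR/(P+R)=2TP/(2TP+FP+FN)=274/367=0.7466
0.6211 < 0.7466 → Model B

Model B


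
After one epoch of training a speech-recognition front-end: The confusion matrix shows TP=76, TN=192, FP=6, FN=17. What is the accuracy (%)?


Accuracy = (TP+TN)/(TP+TN+FP+FN)
= (76+192)/(291)
= 268/291 = 92.1%

92.1%


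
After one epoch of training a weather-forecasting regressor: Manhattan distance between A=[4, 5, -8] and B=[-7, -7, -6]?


d = |4+ 7| + |5+ 7| + |-8+ 6|
  = 11 + 12 + 2
  = 25

25


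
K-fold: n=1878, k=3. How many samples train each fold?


Fold size = 1878/3 = 626
Training per fold = 1878 - 626 = 1252

1252


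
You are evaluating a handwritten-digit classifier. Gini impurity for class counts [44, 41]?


Probabilities: [44/85, 41/85] ≈ [0.5176, 0.4824]
Σpᵢ² = (1936 + 1681)/85² = 3617/7225
Gini = 1 - Σpᵢ² = 1 - 3617/7225 = 0.4994

0.4994


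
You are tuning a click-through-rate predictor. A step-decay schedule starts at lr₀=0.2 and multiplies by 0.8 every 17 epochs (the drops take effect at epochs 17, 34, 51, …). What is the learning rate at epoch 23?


n_drops = ⌊23/17⌋ = 1
lr = 0.2·0.8^1 = 0.2·0.8 = 0.16

0.16


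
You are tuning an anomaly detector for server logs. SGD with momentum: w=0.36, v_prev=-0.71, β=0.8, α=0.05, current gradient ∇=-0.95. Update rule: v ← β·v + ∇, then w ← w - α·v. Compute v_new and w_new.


v_new = 0.8·-0.71 - 0.95 = -0.568 - 0.95 = -1.518
w_new = 0.36 - 0.05·-1.518 = 0.36 + 0.0759 = 0.4359

v_new=-1.518, w_new=0.4359


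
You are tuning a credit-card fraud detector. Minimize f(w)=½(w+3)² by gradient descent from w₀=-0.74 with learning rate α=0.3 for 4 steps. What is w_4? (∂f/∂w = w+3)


step 1: grad = -0.74+3 = 2.26; w = -0.74 - 0.3·(2.26) = -1.418
step 2: grad = -1.418+3 = 1.582; w = -1.418 - 0.3·(1.582) = -1.8926
step 3: grad = -1.8926+3 = 1.1074; w = -1.8926 - 0.3·(1.1074) = -2.22482
step 4: grad = -2.22482+3 = 0.77518; w = -2.22482 - 0.3·(0.77518) = -2.457374

-2.457374


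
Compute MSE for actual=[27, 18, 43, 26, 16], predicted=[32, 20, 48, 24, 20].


Squared errors: (27-32)²=25, (18-20)²=4, (43-48)²=25, (26-24)²=4, (16-20)²=16
Sum = 74
MSE = 74/5 = 74/5

74/5


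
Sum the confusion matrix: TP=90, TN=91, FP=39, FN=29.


Total = TP + TN + FP + FN
= 90 + 91 + 39 + 29
= 249
(Predicted positive: 129, predicted negative: 120)

249


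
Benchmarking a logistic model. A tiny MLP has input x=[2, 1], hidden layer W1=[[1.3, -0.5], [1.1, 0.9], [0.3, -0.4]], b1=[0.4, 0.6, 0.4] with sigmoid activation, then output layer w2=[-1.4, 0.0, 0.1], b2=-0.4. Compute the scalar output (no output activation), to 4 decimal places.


z1[0] = (1.3)·(2) + (-0.5)·(1) + 0.4 = 2.5
z1[1] = (1.1)·(2) + (0.9)·(1) + 0.6 = 3.7
z1[2] = (0.3)·(2) + (-0.4)·(1) + 0.4 = 0.6
h = sigmoid(z1) = [0.9241, 0.9759, 0.6457]
output = (-1.4)·(0.9241) + (0.0)·(0.9759) + (0.1)·(0.6457) - 0.4 = -1.6292

-1.6292


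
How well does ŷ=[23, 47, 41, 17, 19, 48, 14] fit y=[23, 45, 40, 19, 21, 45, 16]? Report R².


ȳ = 29.8571
SS_res = Σ(y-ŷ)² = 26
SS_tot = Σ(y-ȳ)² = 996.86
R² = 1 - SS_res/SS_tot = 1 - 0.0261 = 0.9739

0.9739


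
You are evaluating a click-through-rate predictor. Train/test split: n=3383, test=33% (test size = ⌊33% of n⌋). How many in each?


Test = ⌊3383·33/100⌋ = 1116
Train = 3383 - 1116 = 2267

Train: 2267, Test: 1116


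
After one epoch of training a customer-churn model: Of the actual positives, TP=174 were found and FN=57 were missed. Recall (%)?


Recall = TP/(TP+FN)
= 174/(174+57)
= 174/231 = 75.32%

75.32%


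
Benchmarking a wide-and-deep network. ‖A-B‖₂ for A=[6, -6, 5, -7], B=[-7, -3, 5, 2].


d = √((6+ 7)² + (-6+ 3)² + (5-5)² + (-7-2)²)
  = √(169 + 9 + 0 + 81)
  = √259 = 16.0935

16.0935


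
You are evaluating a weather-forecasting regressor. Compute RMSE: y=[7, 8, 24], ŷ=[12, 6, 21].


MSE = 38/3 = 12.6667
RMSE = √(38/3) = 3.559

3.559


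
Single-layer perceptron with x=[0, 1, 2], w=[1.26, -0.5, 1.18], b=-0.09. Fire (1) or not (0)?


z = (0)·(1.26) + (1)·(-0.5) + (2)·(1.18) - 0.09
  = 1.77
step(z) = 1 (z≥0)

1


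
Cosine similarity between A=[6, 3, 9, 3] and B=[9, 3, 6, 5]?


A·B = 6·9 + 3·3 + 9·6 + 3·5 = 132
‖A‖ = √135 = 11.619, ‖B‖ = √151 = 12.2882
cos = 132/(√135·√151) = 132/√20385 = 0.9245

0.9245


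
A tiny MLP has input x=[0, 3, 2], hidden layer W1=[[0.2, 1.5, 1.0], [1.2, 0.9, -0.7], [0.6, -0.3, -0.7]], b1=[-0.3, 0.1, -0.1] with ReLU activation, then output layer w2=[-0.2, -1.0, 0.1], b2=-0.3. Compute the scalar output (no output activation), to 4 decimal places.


z1[0] = (0.2)·(0) + (1.5)·(3) + (1.0)·(2) - 0.3 = 6.2
z1[1] = (1.2)·(0) + (0.9)·(3) + (-0.7)·(2) + 0.1 = 1.4
z1[2] = (0.6)·(0) + (-0.3)·(3) + (-0.7)·(2) - 0.1 = -2.4
h = ReLU(z1) = [6.2, 1.4, 0.0]
output = (-0.2)·(6.2) + (-1.0)·(1.4) + (0.1)·(0.0) - 0.3 = -2.94

-2.94


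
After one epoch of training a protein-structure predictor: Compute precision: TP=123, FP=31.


Precision = TP/(TP+FP)
= 123/(123+31)
= 123/154 = 79.87%

79.87%


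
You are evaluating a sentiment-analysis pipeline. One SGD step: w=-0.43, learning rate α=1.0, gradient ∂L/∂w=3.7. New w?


w_new = w - α·∇
= -0.43 - 1.0·3.7
= -0.43 - 3.7
= -4.13

-4.13


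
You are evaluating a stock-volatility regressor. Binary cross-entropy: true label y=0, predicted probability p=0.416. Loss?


BCE = -[y·ln(p) + (1-y)·ln(1-p)]
= -0 - 1·ln(1-0.416)
= -ln(0.584) = 0.5379

0.5379


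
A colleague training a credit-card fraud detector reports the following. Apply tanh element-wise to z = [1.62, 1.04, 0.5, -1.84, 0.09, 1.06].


tanh(1.62) = 0.9246
tanh(1.04) = 0.7779
tanh(0.5) = 0.4621
tanh(-1.84) = -0.9508
tanh(0.09) = 0.0898
tanh(1.06) = 0.7857
result = [0.9246, 0.7779, 0.4621, -0.9508, 0.0898, 0.7857]

[0.9246, 0.7779, 0.4621, -0.9508, 0.0898, 0.7857]


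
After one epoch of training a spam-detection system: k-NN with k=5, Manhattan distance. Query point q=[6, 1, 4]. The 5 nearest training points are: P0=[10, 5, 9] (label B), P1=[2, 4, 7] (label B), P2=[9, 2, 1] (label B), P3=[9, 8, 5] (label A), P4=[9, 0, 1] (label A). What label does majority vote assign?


d(q,P0) = 13  (label B)
d(q,P1) = 10  (label B)
d(q,P2) = 7  (label B)
d(q,P3) = 11  (label A)
d(q,P4) = 7  (label A)
Votes: A=2, B=3
Majority → B

B


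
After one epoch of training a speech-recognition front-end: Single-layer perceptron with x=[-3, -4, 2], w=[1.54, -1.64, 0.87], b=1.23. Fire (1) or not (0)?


z = (-3)·(1.54) + (-4)·(-1.64) + (2)·(0.87) + 1.23
  = 4.91
step(z) = 1 (z≥0)

1


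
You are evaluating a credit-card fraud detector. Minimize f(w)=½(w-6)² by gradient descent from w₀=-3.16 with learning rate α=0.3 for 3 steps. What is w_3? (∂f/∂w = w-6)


step 1: grad = -3.16-6 = -9.16; w = -3.16 - 0.3·(-9.16) = -0.412
step 2: grad = -0.412-6 = -6.412; w = -0.412 - 0.3·(-6.412) = 1.5116
step 3: grad = 1.5116-6 = -4.4884; w = 1.5116 - 0.3·(-4.4884) = 2.85812

2.85812


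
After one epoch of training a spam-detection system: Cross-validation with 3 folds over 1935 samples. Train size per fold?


Fold size = 1935/3 = 645
Training per fold = 1935 - 645 = 1290

1290


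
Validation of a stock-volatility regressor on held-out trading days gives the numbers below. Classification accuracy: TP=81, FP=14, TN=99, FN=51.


Accuracy = (TP+TN)/(TP+TN+FP+FN)
= (81+99)/(245)
= 180/245 = 73.47%

73.47%


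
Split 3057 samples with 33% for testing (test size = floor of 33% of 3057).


Test = ⌊3057·33/100⌋ = 1008
Train = 3057 - 1008 = 2049

Train: 2049, Test: 1008


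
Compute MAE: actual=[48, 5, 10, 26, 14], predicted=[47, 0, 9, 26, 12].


Absolute errors: |48-47|=1, |5-0|=5, |10-9|=1, |26-26|=0, |14-12|=2
Sum = 9
MAE = 9/5 = 9/5

9/5


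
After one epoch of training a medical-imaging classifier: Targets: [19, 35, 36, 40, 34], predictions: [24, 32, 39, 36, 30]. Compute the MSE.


Squared errors: (19-24)²=25, (35-32)²=9, (36-39)²=9, (40-36)²=16, (34-30)²=16
Sum = 75
MSE = 75/5 = 15

15


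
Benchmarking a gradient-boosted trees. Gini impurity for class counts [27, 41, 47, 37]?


Probabilities: [27/152, 41/152, 47/152, 37/152] ≈ [0.1776, 0.2697, 0.3092, 0.2434]
Σpᵢ² = (729 + 1681 + 2209 + 1369)/152² = 5988/23104
Gini = 1 - Σpᵢ² = 1 - 5988/23104 = 0.7408

0.7408


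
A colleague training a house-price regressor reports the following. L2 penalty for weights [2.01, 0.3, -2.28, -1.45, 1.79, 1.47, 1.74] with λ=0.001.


‖w‖₂² = (2.01)² + (0.3)² + (-2.28)² + (-1.45)² + (1.79)² + (1.47)² + (1.74)²
     = 4.0401 + 0.09 + 5.1984 + 2.1025 + 3.2041 + 2.1609 + 3.0276
     = 19.8236
λ·‖w‖₂² = 0.001·19.8236 = 0.019824

0.019824


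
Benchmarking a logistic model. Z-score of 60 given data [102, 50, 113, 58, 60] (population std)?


μ = 76.6, σ = 25.6874
z = (60 - 76.6)/25.6874 = -0.6462

-0.6462


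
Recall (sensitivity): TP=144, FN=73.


Recall = TP/(TP+FN)
= 144/(144+73)
= 144/217 = 66.36%

66.36%


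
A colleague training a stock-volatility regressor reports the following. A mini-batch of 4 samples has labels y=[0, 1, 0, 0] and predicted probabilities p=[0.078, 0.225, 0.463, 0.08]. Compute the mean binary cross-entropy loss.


L[0] = -ln(1-0.078) = -ln(0.922) = 0.0812
L[1] = -ln(0.225) = 1.4917
L[2] = -ln(1-0.463) = -ln(0.537) = 0.6218
L[3] = -ln(1-0.08) = -ln(0.92) = 0.0834
mean = (0.0812 + 1.4917 + 0.6218 + 0.0834)/4 = 0.5695

0.5695


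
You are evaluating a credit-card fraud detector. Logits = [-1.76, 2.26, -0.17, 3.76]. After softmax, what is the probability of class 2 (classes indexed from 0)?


Exponentials: e^-1.76=0.172, e^2.26=9.5831, e^-0.17=0.8437, e^3.76=42.9484
Sum = 53.5472
Softmax = [0.0032, 0.179, 0.0158, 0.8021]
p[2] = 0.8437/53.5472 = 0.0158

0.0158


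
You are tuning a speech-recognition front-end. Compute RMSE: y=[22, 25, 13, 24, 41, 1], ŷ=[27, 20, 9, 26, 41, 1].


MSE = 70/6 = 11.6667
RMSE = √(70/6) = 3.4157

3.4157


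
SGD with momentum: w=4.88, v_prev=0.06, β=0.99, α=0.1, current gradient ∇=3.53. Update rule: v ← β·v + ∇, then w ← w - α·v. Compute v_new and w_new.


v_new = 0.99·0.06 + 3.53 = 0.0594 + 3.53 = 3.5894
w_new = 4.88 - 0.1·3.5894 = 4.88 - 0.35894 = 4.52106

v_new=3.5894, w_new=4.52106


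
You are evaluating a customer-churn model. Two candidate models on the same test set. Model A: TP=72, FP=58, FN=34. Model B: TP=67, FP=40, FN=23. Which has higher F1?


Model A: P=72/130=0.5538, R=72/106=0.6792, F1=2PR/(P+R)=2TP/(2TP+FP+FN)=144/236=0.6102
Model B: P=67/107=0.6262, R=67/90=0.7444, F1=2PR/(P+R)=2TP/(2TP+FP+FN)=134/197=0.6802
0.6102 < 0.6802 → Model B

Model B


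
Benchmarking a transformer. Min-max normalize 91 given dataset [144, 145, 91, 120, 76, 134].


min=76, max=145
(91-76)/(145-76) = 15/69 = 0.2174

0.2174


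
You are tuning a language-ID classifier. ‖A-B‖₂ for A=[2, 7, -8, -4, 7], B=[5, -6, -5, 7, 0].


d = √((2-5)² + (7+ 6)² + (-8+ 5)² + (-4-7)² + (7-0)²)
  = √(9 + 169 + 9 + 121 + 49)
  = √357 = 18.8944

18.8944


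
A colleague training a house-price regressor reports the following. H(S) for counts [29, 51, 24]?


Probabilities: [29/104, 51/104, 24/104] ≈ [0.2788, 0.4904, 0.2308]
H = -((29/104)·log₂(29/104) + (51/104)·log₂(51/104) + (24/104)·log₂(24/104))
  = 1.5061 bits

1.5061 bits


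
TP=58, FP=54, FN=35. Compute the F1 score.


Precision = 58/112 = 0.5179
Recall = 58/93 = 0.6237
F1 = 2·P·R/(P+R) = 2·TP/(2·TP+FP+FN) = 116/(116+54+35) = 116/205 = 0.5659

0.5659


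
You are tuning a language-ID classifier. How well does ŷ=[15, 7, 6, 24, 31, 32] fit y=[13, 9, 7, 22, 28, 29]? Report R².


ȳ = 18
SS_res = Σ(y-ŷ)² = 31
SS_tot = Σ(y-ȳ)² = 464
R² = 1 - SS_res/SS_tot = 1 - 0.0668 = 0.9332

0.9332


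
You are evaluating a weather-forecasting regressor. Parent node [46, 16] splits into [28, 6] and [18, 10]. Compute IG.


Parent = [46, 16], H_parent = 0.8238
H_left = 0.6723 (n=34), H_right = 0.9403 (n=28)
H_children = (34/62)·0.6723 + (28/62)·0.9403 = 0.7933
IG = 0.8238 - 0.7933 = 0.0305

0.0305


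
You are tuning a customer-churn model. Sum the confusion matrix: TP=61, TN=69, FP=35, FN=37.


Total = TP + TN + FP + FN
= 61 + 69 + 35 + 37
= 202
(Predicted positive: 96, predicted negative: 106)

202


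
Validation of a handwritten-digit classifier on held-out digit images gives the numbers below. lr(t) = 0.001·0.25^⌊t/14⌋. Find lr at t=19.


n_drops = ⌊19/14⌋ = 1
lr = 0.001·0.25^1 = 0.001·0.25 = 0.00025

0.00025


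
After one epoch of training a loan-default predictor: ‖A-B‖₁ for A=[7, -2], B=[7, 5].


d = |7-7| + |-2-5|
  = 0 + 7
  = 7

7


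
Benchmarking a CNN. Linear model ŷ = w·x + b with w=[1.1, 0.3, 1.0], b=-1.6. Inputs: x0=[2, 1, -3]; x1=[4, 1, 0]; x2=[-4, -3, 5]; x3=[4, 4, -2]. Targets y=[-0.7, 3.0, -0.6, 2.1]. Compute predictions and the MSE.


ŷ0 = (1.1)·(2) + (0.3)·(1) + (1.0)·(-3) - 1.6 = -2.1
ŷ1 = (1.1)·(4) + (0.3)·(1) + (1.0)·(0) - 1.6 = 3.1
ŷ2 = (1.1)·(-4) + (0.3)·(-3) + (1.0)·(5) - 1.6 = -1.9
ŷ3 = (1.1)·(4) + (0.3)·(4) + (1.0)·(-2) - 1.6 = 2.0
errors² = [1.96, 0.01, 1.69, 0.01]
MSE = 3.6700/4 = 0.9175

0.9175


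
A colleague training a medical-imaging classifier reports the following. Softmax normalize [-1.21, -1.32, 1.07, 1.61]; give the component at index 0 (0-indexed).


Exponentials: e^-1.21=0.2982, e^-1.32=0.2671, e^1.07=2.9154, e^1.61=5.0028
Sum = 8.4835
Softmax = [0.0352, 0.0315, 0.3437, 0.5897]
p[0] = 0.2982/8.4835 = 0.0352

0.0352


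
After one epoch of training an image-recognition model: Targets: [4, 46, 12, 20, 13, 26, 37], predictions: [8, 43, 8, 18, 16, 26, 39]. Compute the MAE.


Absolute errors: |4-8|=4, |46-43|=3, |12-8|=4, |20-18|=2, |13-16|=3, |26-26|=0, |37-39|=2
Sum = 18
MAE = 18/7 = 18/7

18/7


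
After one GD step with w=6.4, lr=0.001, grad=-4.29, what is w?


w_new = w - α·∇
= 6.4 - 0.001·-4.29
= 6.4 + 0.00429
= 6.40429

6.40429


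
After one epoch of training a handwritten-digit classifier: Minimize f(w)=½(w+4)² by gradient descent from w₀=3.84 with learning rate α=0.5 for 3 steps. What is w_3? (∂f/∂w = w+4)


step 1: grad = 3.84+4 = 7.84; w = 3.84 - 0.5·(7.84) = -0.08
step 2: grad = -0.08+4 = 3.92; w = -0.08 - 0.5·(3.92) = -2.04
step 3: grad = -2.04+4 = 1.96; w = -2.04 - 0.5·(1.96) = -3.02

-3.02


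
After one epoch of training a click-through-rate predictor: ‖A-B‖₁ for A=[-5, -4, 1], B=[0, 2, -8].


d = |-5-0| + |-4-2| + |1+ 8|
  = 5 + 6 + 9
  = 20

20


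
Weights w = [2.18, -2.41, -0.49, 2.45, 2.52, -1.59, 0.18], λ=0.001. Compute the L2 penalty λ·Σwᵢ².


‖w‖₂² = (2.18)² + (-2.41)² + (-0.49)² + (2.45)² + (2.52)² + (-1.59)² + (0.18)²
     = 4.7524 + 5.8081 + 0.2401 + 6.0025 + 6.3504 + 2.5281 + 0.0324
     = 25.714
λ·‖w‖₂² = 0.001·25.714 = 0.025714

0.025714


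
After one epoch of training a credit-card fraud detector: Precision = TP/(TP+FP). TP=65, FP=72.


Precision = TP/(TP+FP)
= 65/(65+72)
= 65/137 = 47.45%

47.45%


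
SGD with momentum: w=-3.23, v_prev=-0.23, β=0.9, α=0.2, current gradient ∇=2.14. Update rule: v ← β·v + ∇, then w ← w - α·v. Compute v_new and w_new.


v_new = 0.9·-0.23 + 2.14 = -0.207 + 2.14 = 1.933
w_new = -3.23 - 0.2·1.933 = -3.23 - 0.3866 = -3.6166

v_new=1.933, w_new=-3.6166


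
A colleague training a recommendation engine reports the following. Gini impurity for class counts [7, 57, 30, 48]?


Probabilities: [7/142, 57/142, 30/142, 48/142] ≈ [0.0493, 0.4014, 0.2113, 0.338]
Σpᵢ² = (49 + 3249 + 900 + 2304)/142² = 6502/20164
Gini = 1 - Σpᵢ² = 1 - 6502/20164 = 0.6775

0.6775


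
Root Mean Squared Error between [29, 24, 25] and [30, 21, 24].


MSE = 11/3 = 3.6667
RMSE = √(11/3) = 1.9149

1.9149


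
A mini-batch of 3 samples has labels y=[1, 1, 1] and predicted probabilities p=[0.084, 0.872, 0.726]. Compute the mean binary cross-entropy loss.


L[0] = -ln(0.084) = 2.4769
L[1] = -ln(0.872) = 0.137
L[2] = -ln(0.726) = 0.3202
mean = (2.4769 + 0.137 + 0.3202)/3 = 0.978

0.978


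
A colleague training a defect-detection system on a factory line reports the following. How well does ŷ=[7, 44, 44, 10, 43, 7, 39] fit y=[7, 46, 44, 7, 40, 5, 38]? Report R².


ȳ = 26.7143
SS_res = Σ(y-ŷ)² = 27
SS_tot = Σ(y-ȳ)² = 2223.43
R² = 1 - SS_res/SS_tot = 1 - 0.0121 = 0.9879

0.9879


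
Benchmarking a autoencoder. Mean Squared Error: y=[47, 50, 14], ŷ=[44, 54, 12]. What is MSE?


Squared errors: (47-44)²=9, (50-54)²=16, (14-12)²=4
Sum = 29
MSE = 29/3 = 29/3

29/3


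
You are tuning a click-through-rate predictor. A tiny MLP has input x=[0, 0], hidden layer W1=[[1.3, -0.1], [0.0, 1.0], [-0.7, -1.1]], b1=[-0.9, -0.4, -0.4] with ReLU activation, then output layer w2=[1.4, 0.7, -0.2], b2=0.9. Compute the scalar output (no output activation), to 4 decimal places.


z1[0] = (1.3)·(0) + (-0.1)·(0) - 0.9 = -0.9
z1[1] = (0.0)·(0) + (1.0)·(0) - 0.4 = -0.4
z1[2] = (-0.7)·(0) + (-1.1)·(0) - 0.4 = -0.4
h = ReLU(z1) = [0.0, 0.0, 0.0]
output = (1.4)·(0.0) + (0.7)·(0.0) + (-0.2)·(0.0) + 0.9 = 0.9

0.9


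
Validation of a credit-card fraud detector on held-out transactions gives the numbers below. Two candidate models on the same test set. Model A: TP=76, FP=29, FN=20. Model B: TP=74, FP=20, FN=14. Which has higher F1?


Model A: P=76/105=0.7238, R=76/96=0.7917, F1=2PR/(P+R)=2TP/(2TP+FP+FN)=152/201=0.7562
Model B: P=74/94=0.7872, R=74/88=0.8409, F1=2PR/(P+R)=2TP/(2TP+FP+FN)=148/182=0.8132
0.7562 < 0.8132 → Model B

Model B


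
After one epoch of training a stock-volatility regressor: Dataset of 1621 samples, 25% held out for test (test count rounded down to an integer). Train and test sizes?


Test = ⌊1621·25/100⌋ = 405
Train = 1621 - 405 = 1216

Train: 1216, Test: 405


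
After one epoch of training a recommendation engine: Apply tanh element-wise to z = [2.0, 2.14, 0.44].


tanh(2.0) = 0.964
tanh(2.14) = 0.9727
tanh(0.44) = 0.4136
result = [0.964, 0.9727, 0.4136]

[0.964, 0.9727, 0.4136]


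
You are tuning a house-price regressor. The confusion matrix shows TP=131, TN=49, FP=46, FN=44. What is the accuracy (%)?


Accuracy = (TP+TN)/(TP+TN+FP+FN)
= (131+49)/(270)
= 180/270 = 66.67%

66.67%


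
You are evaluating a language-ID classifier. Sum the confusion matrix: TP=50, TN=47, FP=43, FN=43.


Total = TP + TN + FP + FN
= 50 + 47 + 43 + 43
= 183
(Predicted positive: 93, predicted negative: 90)

183


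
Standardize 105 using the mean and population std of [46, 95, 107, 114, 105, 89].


μ = 92.6667, σ = 22.3954
z = (105 - 92.6667)/22.3954 = 0.5507

0.5507


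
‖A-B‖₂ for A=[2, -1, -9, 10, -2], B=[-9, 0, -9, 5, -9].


d = √((2+ 9)² + (-1-0)² + (-9+ 9)² + (10-5)² + (-2+ 9)²)
  = √(121 + 1 + 0 + 25 + 49)
  = √196 = 14.0

14.0
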